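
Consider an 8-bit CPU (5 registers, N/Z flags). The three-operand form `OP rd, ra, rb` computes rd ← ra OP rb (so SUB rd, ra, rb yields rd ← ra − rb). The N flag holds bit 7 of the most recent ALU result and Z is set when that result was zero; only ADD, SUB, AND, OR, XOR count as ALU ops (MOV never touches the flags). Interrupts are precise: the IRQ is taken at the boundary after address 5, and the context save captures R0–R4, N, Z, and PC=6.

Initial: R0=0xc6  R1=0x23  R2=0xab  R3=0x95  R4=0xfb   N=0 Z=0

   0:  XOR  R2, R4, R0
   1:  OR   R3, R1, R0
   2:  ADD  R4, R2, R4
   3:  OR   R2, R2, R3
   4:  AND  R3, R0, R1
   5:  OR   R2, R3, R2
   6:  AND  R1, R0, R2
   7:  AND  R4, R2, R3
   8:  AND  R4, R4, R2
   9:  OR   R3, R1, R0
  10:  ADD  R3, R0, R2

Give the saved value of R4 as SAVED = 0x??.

after  0: R0=0xc6 R1=0x23 R2=0x3d R3=0x95 R4=0xfb  N=0 Z=0
after  1: R0=0xc6 R1=0x23 R2=0x3d R3=0xe7 R4=0xfb  N=1 Z=0
after  2: R0=0xc6 R1=0x23 R2=0x3d R3=0xe7 R4=0x38  N=0 Z=0
after  3: R0=0xc6 R1=0x23 R2=0xff R3=0xe7 R4=0x38  N=1 Z=0
after  4: R0=0xc6 R1=0x23 R2=0xff R3=0x02 R4=0x38  N=0 Z=0
after  5: R0=0xc6 R1=0x23 R2=0xff R3=0x02 R4=0x38  N=1 Z=0
-- IRQ taken; context saved, return-PC = 6 --

SAVED = 0x38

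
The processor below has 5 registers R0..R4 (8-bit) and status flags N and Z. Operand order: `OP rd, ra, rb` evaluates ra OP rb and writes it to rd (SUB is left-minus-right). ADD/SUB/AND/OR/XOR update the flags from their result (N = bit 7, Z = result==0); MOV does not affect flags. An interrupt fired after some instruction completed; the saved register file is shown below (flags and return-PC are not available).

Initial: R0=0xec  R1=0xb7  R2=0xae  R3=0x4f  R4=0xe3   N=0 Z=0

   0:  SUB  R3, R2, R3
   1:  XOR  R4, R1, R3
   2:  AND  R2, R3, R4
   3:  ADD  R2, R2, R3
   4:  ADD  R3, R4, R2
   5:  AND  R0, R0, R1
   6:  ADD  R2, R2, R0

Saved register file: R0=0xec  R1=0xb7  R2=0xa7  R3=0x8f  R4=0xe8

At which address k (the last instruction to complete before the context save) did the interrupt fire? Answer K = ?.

K = 4

after  0: R0=0xec R1=0xb7 R2=0xae R3=0x5f R4=0xe3  N=0 Z=0
after  1: R0=0xec R1=0xb7 R2=0xae R3=0x5f R4=0xe8  N=1 Z=0
after  2: R0=0xec R1=0xb7 R2=0x48 R3=0x5f R4=0xe8  N=0 Z=0
after  3: R0=0xec R1=0xb7 R2=0xa7 R3=0x5f R4=0xe8  N=1 Z=0
after  4: R0=0xec R1=0xb7 R2=0xa7 R3=0x8f R4=0xe8  N=1 Z=0
-- IRQ taken; context saved, return-PC = 5 --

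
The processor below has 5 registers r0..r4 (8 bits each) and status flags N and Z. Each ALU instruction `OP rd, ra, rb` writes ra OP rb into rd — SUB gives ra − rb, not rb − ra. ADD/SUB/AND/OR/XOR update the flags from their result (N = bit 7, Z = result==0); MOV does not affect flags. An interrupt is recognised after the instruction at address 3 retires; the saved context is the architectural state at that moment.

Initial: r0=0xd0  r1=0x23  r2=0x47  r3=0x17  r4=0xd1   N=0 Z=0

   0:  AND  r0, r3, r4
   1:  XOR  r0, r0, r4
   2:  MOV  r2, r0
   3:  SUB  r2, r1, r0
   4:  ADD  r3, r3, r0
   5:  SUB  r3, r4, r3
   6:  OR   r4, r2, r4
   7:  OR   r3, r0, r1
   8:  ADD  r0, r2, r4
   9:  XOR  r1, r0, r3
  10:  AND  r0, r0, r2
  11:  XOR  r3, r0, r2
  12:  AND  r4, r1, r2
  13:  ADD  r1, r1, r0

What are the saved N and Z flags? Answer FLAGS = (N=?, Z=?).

after  0: r0=0x11 r1=0x23 r2=0x47 r3=0x17 r4=0xd1  N=0 Z=0
after  1: r0=0xc0 r1=0x23 r2=0x47 r3=0x17 r4=0xd1  N=1 Z=0
after  2: r0=0xc0 r1=0x23 r2=0xc0 r3=0x17 r4=0xd1  N=1 Z=0
after  3: r0=0xc0 r1=0x23 r2=0x63 r3=0x17 r4=0xd1  N=0 Z=0
-- IRQ taken; context saved, return-PC = 4 --

FLAGS = (N=0, Z=0)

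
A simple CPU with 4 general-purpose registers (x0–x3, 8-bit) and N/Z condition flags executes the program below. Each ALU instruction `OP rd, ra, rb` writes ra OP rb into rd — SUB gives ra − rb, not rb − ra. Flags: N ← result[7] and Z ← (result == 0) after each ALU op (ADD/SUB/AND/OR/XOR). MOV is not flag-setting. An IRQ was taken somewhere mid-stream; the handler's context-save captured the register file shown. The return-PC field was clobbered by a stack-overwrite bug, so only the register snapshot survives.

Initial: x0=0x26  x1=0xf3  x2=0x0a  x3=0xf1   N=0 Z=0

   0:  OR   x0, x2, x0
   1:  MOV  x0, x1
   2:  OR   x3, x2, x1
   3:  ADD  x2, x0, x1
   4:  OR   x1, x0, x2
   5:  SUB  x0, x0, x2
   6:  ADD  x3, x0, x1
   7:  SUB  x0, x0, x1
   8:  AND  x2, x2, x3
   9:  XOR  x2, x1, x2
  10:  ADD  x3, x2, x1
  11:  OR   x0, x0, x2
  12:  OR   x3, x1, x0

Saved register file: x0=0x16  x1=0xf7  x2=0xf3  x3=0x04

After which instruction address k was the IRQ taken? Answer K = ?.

K = 9

after  0: x0=0x2e x1=0xf3 x2=0x0a x3=0xf1  N=0 Z=0
after  1: x0=0xf3 x1=0xf3 x2=0x0a x3=0xf1  N=0 Z=0
after  2: x0=0xf3 x1=0xf3 x2=0x0a x3=0xfb  N=1 Z=0
after  3: x0=0xf3 x1=0xf3 x2=0xe6 x3=0xfb  N=1 Z=0
after  4: x0=0xf3 x1=0xf7 x2=0xe6 x3=0xfb  N=1 Z=0
after  5: x0=0x0d x1=0xf7 x2=0xe6 x3=0xfb  N=0 Z=0
after  6: x0=0x0d x1=0xf7 x2=0xe6 x3=0x04  N=0 Z=0
after  7: x0=0x16 x1=0xf7 x2=0xe6 x3=0x04  N=0 Z=0
after  8: x0=0x16 x1=0xf7 x2=0x04 x3=0x04  N=0 Z=0
after  9: x0=0x16 x1=0xf7 x2=0xf3 x3=0x04  N=1 Z=0
-- IRQ taken; context saved, return-PC = 10 --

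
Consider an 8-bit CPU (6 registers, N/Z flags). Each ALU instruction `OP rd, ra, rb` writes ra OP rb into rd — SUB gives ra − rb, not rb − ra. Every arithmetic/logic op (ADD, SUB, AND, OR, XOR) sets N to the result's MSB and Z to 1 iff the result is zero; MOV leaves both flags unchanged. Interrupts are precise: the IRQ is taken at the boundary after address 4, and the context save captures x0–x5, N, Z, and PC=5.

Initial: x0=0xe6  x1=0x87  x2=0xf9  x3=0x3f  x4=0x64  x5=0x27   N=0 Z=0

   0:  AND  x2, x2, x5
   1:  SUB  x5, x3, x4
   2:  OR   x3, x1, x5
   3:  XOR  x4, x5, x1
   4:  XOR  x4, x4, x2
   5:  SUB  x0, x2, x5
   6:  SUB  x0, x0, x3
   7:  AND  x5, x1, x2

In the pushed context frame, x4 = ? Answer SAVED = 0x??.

SAVED = 0x7d

after  0: x0=0xe6 x1=0x87 x2=0x21 x3=0x3f x4=0x64 x5=0x27  N=0 Z=0
after  1: x0=0xe6 x1=0x87 x2=0x21 x3=0x3f x4=0x64 x5=0xdb  N=1 Z=0
after  2: x0=0xe6 x1=0x87 x2=0x21 x3=0xdf x4=0x64 x5=0xdb  N=1 Z=0
after  3: x0=0xe6 x1=0x87 x2=0x21 x3=0xdf x4=0x5c x5=0xdb  N=0 Z=0
after  4: x0=0xe6 x1=0x87 x2=0x21 x3=0xdf x4=0x7d x5=0xdb  N=0 Z=0
-- IRQ taken; context saved, return-PC = 5 --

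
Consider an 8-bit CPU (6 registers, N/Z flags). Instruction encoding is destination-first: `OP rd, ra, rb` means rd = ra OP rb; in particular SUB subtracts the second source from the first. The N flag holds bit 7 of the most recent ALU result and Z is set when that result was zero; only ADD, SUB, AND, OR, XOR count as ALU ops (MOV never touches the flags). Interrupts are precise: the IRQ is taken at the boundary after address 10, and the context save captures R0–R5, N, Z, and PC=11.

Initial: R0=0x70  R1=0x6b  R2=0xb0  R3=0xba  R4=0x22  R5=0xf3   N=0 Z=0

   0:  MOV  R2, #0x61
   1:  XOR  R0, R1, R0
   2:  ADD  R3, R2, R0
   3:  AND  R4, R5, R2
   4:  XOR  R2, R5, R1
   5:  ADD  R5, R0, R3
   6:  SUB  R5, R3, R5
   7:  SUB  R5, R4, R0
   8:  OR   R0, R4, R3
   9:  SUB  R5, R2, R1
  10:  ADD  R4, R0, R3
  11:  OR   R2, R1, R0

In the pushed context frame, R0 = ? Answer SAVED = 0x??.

after  0: R0=0x70 R1=0x6b R2=0x61 R3=0xba R4=0x22 R5=0xf3  N=0 Z=0
after  1: R0=0x1b R1=0x6b R2=0x61 R3=0xba R4=0x22 R5=0xf3  N=0 Z=0
after  2: R0=0x1b R1=0x6b R2=0x61 R3=0x7c R4=0x22 R5=0xf3  N=0 Z=0
after  3: R0=0x1b R1=0x6b R2=0x61 R3=0x7c R4=0x61 R5=0xf3  N=0 Z=0
after  4: R0=0x1b R1=0x6b R2=0x98 R3=0x7c R4=0x61 R5=0xf3  N=1 Z=0
after  5: R0=0x1b R1=0x6b R2=0x98 R3=0x7c R4=0x61 R5=0x97  N=1 Z=0
after  6: R0=0x1b R1=0x6b R2=0x98 R3=0x7c R4=0x61 R5=0xe5  N=1 Z=0
after  7: R0=0x1b R1=0x6b R2=0x98 R3=0x7c R4=0x61 R5=0x46  N=0 Z=0
after  8: R0=0x7d R1=0x6b R2=0x98 R3=0x7c R4=0x61 R5=0x46  N=0 Z=0
after  9: R0=0x7d R1=0x6b R2=0x98 R3=0x7c R4=0x61 R5=0x2d  N=0 Z=0
after 10: R0=0x7d R1=0x6b R2=0x98 R3=0x7c R4=0xf9 R5=0x2d  N=1 Z=0
-- IRQ taken; context saved, return-PC = 11 --

SAVED = 0x7d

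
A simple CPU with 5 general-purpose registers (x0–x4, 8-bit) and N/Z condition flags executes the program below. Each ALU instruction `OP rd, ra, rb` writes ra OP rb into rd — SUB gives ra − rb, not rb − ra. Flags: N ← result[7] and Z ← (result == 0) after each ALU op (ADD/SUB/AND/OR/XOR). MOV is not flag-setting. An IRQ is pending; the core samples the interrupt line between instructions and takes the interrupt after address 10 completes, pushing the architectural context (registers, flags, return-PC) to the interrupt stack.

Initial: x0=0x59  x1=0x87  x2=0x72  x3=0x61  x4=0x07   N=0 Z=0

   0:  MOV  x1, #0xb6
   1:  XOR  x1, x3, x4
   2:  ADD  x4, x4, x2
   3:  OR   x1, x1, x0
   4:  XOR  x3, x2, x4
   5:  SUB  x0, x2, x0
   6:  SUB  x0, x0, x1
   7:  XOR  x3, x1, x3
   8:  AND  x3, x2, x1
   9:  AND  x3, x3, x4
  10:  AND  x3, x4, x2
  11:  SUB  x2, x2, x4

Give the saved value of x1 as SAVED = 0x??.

after  0: x0=0x59 x1=0xb6 x2=0x72 x3=0x61 x4=0x07  N=0 Z=0
after  1: x0=0x59 x1=0x66 x2=0x72 x3=0x61 x4=0x07  N=0 Z=0
after  2: x0=0x59 x1=0x66 x2=0x72 x3=0x61 x4=0x79  N=0 Z=0
after  3: x0=0x59 x1=0x7f x2=0x72 x3=0x61 x4=0x79  N=0 Z=0
after  4: x0=0x59 x1=0x7f x2=0x72 x3=0x0b x4=0x79  N=0 Z=0
after  5: x0=0x19 x1=0x7f x2=0x72 x3=0x0b x4=0x79  N=0 Z=0
after  6: x0=0x9a x1=0x7f x2=0x72 x3=0x0b x4=0x79  N=1 Z=0
after  7: x0=0x9a x1=0x7f x2=0x72 x3=0x74 x4=0x79  N=0 Z=0
after  8: x0=0x9a x1=0x7f x2=0x72 x3=0x72 x4=0x79  N=0 Z=0
after  9: x0=0x9a x1=0x7f x2=0x72 x3=0x70 x4=0x79  N=0 Z=0
after 10: x0=0x9a x1=0x7f x2=0x72 x3=0x70 x4=0x79  N=0 Z=0
-- IRQ taken; context saved, return-PC = 11 --

SAVED = 0x7f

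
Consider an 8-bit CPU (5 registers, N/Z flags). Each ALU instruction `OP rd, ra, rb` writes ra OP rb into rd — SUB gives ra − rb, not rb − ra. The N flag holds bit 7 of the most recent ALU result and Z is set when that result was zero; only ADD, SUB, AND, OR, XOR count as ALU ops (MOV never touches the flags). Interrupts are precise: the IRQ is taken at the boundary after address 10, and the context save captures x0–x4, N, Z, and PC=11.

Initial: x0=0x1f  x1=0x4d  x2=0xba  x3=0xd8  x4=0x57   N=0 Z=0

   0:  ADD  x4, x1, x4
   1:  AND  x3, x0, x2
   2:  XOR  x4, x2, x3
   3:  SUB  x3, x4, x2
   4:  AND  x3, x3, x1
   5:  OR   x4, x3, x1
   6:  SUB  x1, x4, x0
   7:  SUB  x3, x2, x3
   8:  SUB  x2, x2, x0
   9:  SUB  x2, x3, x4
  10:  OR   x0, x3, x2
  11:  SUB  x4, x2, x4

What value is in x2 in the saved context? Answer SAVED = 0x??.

SAVED = 0x29

after  0: x0=0x1f x1=0x4d x2=0xba x3=0xd8 x4=0xa4  N=1 Z=0
after  1: x0=0x1f x1=0x4d x2=0xba x3=0x1a x4=0xa4  N=0 Z=0
after  2: x0=0x1f x1=0x4d x2=0xba x3=0x1a x4=0xa0  N=1 Z=0
after  3: x0=0x1f x1=0x4d x2=0xba x3=0xe6 x4=0xa0  N=1 Z=0
after  4: x0=0x1f x1=0x4d x2=0xba x3=0x44 x4=0xa0  N=0 Z=0
after  5: x0=0x1f x1=0x4d x2=0xba x3=0x44 x4=0x4d  N=0 Z=0
after  6: x0=0x1f x1=0x2e x2=0xba x3=0x44 x4=0x4d  N=0 Z=0
after  7: x0=0x1f x1=0x2e x2=0xba x3=0x76 x4=0x4d  N=0 Z=0
after  8: x0=0x1f x1=0x2e x2=0x9b x3=0x76 x4=0x4d  N=1 Z=0
after  9: x0=0x1f x1=0x2e x2=0x29 x3=0x76 x4=0x4d  N=0 Z=0
after 10: x0=0x7f x1=0x2e x2=0x29 x3=0x76 x4=0x4d  N=0 Z=0
-- IRQ taken; context saved, return-PC = 11 --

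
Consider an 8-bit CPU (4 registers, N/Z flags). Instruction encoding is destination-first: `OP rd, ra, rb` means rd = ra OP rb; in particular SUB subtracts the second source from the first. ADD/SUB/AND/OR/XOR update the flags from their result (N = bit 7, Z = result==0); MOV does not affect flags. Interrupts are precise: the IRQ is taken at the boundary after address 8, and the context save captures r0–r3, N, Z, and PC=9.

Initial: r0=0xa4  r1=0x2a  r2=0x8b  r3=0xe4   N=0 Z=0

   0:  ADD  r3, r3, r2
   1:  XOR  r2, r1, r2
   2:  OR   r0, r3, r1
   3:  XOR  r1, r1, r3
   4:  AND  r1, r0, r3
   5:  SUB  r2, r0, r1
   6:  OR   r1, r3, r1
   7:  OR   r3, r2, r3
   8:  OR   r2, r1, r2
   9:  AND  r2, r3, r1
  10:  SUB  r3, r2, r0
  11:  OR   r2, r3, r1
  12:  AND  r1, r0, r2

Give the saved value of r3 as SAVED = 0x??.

after  0: r0=0xa4 r1=0x2a r2=0x8b r3=0x6f  N=0 Z=0
after  1: r0=0xa4 r1=0x2a r2=0xa1 r3=0x6f  N=1 Z=0
after  2: r0=0x6f r1=0x2a r2=0xa1 r3=0x6f  N=0 Z=0
after  3: r0=0x6f r1=0x45 r2=0xa1 r3=0x6f  N=0 Z=0
after  4: r0=0x6f r1=0x6f r2=0xa1 r3=0x6f  N=0 Z=0
after  5: r0=0x6f r1=0x6f r2=0x00 r3=0x6f  N=0 Z=1
after  6: r0=0x6f r1=0x6f r2=0x00 r3=0x6f  N=0 Z=0
after  7: r0=0x6f r1=0x6f r2=0x00 r3=0x6f  N=0 Z=0
after  8: r0=0x6f r1=0x6f r2=0x6f r3=0x6f  N=0 Z=0
-- IRQ taken; context saved, return-PC = 9 --

SAVED = 0x6f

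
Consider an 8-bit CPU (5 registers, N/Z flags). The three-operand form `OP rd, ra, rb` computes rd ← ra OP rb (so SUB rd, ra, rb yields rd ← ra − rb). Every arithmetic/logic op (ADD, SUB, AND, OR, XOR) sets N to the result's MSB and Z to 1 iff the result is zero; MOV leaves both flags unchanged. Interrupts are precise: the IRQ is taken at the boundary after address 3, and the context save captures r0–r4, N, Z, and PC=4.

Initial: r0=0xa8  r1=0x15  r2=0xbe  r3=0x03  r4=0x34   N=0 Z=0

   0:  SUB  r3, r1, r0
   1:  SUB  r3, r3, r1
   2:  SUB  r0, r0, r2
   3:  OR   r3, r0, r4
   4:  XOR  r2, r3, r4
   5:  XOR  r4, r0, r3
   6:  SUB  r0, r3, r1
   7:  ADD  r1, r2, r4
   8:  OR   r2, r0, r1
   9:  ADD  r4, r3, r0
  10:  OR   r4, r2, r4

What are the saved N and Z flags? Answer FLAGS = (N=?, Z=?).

FLAGS = (N=1, Z=0)

after  0: r0=0xa8 r1=0x15 r2=0xbe r3=0x6d r4=0x34  N=0 Z=0
after  1: r0=0xa8 r1=0x15 r2=0xbe r3=0x58 r4=0x34  N=0 Z=0
after  2: r0=0xea r1=0x15 r2=0xbe r3=0x58 r4=0x34  N=1 Z=0
after  3: r0=0xea r1=0x15 r2=0xbe r3=0xfe r4=0x34  N=1 Z=0
-- IRQ taken; context saved, return-PC = 4 --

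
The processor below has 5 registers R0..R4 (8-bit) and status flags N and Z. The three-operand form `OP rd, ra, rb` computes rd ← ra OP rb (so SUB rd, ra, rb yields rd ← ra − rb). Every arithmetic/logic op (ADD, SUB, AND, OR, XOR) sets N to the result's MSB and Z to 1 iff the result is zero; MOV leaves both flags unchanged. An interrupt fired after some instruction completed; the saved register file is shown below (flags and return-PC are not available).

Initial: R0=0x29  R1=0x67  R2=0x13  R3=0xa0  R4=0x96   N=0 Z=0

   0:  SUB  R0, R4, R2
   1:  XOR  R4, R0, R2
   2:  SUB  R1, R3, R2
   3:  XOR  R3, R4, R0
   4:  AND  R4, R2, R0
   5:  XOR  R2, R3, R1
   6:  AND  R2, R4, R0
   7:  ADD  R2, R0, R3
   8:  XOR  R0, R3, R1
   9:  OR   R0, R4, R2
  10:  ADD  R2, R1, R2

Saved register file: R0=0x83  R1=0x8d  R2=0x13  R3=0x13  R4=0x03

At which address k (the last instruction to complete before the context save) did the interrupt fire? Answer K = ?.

K = 4

after  0: R0=0x83 R1=0x67 R2=0x13 R3=0xa0 R4=0x96  N=1 Z=0
after  1: R0=0x83 R1=0x67 R2=0x13 R3=0xa0 R4=0x90  N=1 Z=0
after  2: R0=0x83 R1=0x8d R2=0x13 R3=0xa0 R4=0x90  N=1 Z=0
after  3: R0=0x83 R1=0x8d R2=0x13 R3=0x13 R4=0x90  N=0 Z=0
after  4: R0=0x83 R1=0x8d R2=0x13 R3=0x13 R4=0x03  N=0 Z=0
-- IRQ taken; context saved, return-PC = 5 --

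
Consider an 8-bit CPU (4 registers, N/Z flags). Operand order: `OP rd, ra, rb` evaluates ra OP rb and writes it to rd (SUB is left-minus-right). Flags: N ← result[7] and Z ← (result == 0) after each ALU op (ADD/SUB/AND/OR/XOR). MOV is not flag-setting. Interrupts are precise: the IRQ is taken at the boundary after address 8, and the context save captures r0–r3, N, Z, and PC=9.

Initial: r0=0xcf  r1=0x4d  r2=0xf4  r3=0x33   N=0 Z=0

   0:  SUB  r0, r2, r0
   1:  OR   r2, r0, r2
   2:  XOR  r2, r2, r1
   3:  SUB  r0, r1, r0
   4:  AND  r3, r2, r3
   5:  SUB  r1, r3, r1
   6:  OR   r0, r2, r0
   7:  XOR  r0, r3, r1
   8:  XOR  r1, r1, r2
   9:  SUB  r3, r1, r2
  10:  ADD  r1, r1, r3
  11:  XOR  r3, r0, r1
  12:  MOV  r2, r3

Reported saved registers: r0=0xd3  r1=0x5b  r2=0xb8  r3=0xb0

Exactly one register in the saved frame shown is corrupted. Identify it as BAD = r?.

after  0: r0=0x25 r1=0x4d r2=0xf4 r3=0x33  N=0 Z=0
after  1: r0=0x25 r1=0x4d r2=0xf5 r3=0x33  N=1 Z=0
after  2: r0=0x25 r1=0x4d r2=0xb8 r3=0x33  N=1 Z=0
after  3: r0=0x28 r1=0x4d r2=0xb8 r3=0x33  N=0 Z=0
after  4: r0=0x28 r1=0x4d r2=0xb8 r3=0x30  N=0 Z=0
after  5: r0=0x28 r1=0xe3 r2=0xb8 r3=0x30  N=1 Z=0
after  6: r0=0xb8 r1=0xe3 r2=0xb8 r3=0x30  N=1 Z=0
after  7: r0=0xd3 r1=0xe3 r2=0xb8 r3=0x30  N=1 Z=0
after  8: r0=0xd3 r1=0x5b r2=0xb8 r3=0x30  N=0 Z=0
-- IRQ taken; context saved, return-PC = 9 --
mismatch: r3: reported 0xb0 vs actual 0x30

BAD = r3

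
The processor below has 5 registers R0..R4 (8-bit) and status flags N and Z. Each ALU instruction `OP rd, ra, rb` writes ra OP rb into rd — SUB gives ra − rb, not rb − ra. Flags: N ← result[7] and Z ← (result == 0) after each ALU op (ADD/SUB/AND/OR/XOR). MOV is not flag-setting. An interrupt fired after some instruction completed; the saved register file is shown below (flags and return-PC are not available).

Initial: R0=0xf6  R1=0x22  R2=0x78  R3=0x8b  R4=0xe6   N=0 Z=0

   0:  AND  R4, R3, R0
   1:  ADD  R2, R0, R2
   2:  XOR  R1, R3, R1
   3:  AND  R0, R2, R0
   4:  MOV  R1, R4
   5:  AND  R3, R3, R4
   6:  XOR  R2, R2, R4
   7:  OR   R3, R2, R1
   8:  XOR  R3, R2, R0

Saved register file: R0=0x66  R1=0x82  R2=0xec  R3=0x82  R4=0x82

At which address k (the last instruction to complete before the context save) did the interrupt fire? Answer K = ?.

K = 6

after  0: R0=0xf6 R1=0x22 R2=0x78 R3=0x8b R4=0x82  N=1 Z=0
after  1: R0=0xf6 R1=0x22 R2=0x6e R3=0x8b R4=0x82  N=0 Z=0
after  2: R0=0xf6 R1=0xa9 R2=0x6e R3=0x8b R4=0x82  N=1 Z=0
after  3: R0=0x66 R1=0xa9 R2=0x6e R3=0x8b R4=0x82  N=0 Z=0
after  4: R0=0x66 R1=0x82 R2=0x6e R3=0x8b R4=0x82  N=0 Z=0
after  5: R0=0x66 R1=0x82 R2=0x6e R3=0x82 R4=0x82  N=1 Z=0
after  6: R0=0x66 R1=0x82 R2=0xec R3=0x82 R4=0x82  N=1 Z=0
-- IRQ taken; context saved, return-PC = 7 --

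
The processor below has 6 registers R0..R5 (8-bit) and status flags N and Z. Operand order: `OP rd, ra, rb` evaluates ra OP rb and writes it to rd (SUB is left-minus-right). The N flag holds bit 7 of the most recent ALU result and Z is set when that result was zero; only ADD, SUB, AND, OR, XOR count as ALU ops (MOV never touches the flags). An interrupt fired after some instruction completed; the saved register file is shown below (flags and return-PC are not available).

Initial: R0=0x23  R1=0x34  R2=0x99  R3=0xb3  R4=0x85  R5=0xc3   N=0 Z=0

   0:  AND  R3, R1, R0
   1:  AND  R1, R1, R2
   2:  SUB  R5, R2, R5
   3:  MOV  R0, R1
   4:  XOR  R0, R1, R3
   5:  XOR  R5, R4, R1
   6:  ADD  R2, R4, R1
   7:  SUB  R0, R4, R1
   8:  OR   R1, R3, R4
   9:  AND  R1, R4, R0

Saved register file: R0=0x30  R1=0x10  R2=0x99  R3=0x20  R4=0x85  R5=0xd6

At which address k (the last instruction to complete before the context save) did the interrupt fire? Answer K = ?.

after  0: R0=0x23 R1=0x34 R2=0x99 R3=0x20 R4=0x85 R5=0xc3  N=0 Z=0
after  1: R0=0x23 R1=0x10 R2=0x99 R3=0x20 R4=0x85 R5=0xc3  N=0 Z=0
after  2: R0=0x23 R1=0x10 R2=0x99 R3=0x20 R4=0x85 R5=0xd6  N=1 Z=0
after  3: R0=0x10 R1=0x10 R2=0x99 R3=0x20 R4=0x85 R5=0xd6  N=1 Z=0
after  4: R0=0x30 R1=0x10 R2=0x99 R3=0x20 R4=0x85 R5=0xd6  N=0 Z=0
-- IRQ taken; context saved, return-PC = 5 --

K = 4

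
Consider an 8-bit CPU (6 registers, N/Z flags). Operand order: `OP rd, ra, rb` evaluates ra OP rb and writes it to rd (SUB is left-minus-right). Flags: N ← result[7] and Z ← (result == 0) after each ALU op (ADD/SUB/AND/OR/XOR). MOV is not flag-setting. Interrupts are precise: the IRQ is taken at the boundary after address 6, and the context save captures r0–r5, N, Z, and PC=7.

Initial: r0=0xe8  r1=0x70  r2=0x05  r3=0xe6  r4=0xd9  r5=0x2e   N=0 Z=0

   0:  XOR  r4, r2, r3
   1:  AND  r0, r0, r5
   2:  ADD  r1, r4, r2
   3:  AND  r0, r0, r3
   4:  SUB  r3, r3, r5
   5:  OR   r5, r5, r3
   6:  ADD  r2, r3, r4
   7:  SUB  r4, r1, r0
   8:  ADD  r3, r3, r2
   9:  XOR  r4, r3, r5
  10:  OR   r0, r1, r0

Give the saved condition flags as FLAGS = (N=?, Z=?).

after  0: r0=0xe8 r1=0x70 r2=0x05 r3=0xe6 r4=0xe3 r5=0x2e  N=1 Z=0
after  1: r0=0x28 r1=0x70 r2=0x05 r3=0xe6 r4=0xe3 r5=0x2e  N=0 Z=0
after  2: r0=0x28 r1=0xe8 r2=0x05 r3=0xe6 r4=0xe3 r5=0x2e  N=1 Z=0
after  3: r0=0x20 r1=0xe8 r2=0x05 r3=0xe6 r4=0xe3 r5=0x2e  N=0 Z=0
after  4: r0=0x20 r1=0xe8 r2=0x05 r3=0xb8 r4=0xe3 r5=0x2e  N=1 Z=0
after  5: r0=0x20 r1=0xe8 r2=0x05 r3=0xb8 r4=0xe3 r5=0xbe  N=1 Z=0
after  6: r0=0x20 r1=0xe8 r2=0x9b r3=0xb8 r4=0xe3 r5=0xbe  N=1 Z=0
-- IRQ taken; context saved, return-PC = 7 --

FLAGS = (N=1, Z=0)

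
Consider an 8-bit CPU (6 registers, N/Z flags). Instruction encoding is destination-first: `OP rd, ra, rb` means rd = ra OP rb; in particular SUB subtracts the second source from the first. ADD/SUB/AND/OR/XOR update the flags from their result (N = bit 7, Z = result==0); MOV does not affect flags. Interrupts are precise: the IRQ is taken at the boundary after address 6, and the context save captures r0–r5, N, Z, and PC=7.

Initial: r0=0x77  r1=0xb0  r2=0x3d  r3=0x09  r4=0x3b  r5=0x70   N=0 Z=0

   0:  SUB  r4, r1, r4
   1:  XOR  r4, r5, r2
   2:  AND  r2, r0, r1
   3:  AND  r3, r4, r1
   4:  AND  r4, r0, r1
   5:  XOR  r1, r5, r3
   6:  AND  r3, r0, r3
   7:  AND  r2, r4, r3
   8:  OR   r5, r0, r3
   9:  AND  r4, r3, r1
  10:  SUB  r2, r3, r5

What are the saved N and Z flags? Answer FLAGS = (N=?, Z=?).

FLAGS = (N=0, Z=1)

after  0: r0=0x77 r1=0xb0 r2=0x3d r3=0x09 r4=0x75 r5=0x70  N=0 Z=0
after  1: r0=0x77 r1=0xb0 r2=0x3d r3=0x09 r4=0x4d r5=0x70  N=0 Z=0
after  2: r0=0x77 r1=0xb0 r2=0x30 r3=0x09 r4=0x4d r5=0x70  N=0 Z=0
after  3: r0=0x77 r1=0xb0 r2=0x30 r3=0x00 r4=0x4d r5=0x70  N=0 Z=1
after  4: r0=0x77 r1=0xb0 r2=0x30 r3=0x00 r4=0x30 r5=0x70  N=0 Z=0
after  5: r0=0x77 r1=0x70 r2=0x30 r3=0x00 r4=0x30 r5=0x70  N=0 Z=0
after  6: r0=0x77 r1=0x70 r2=0x30 r3=0x00 r4=0x30 r5=0x70  N=0 Z=1
-- IRQ taken; context saved, return-PC = 7 --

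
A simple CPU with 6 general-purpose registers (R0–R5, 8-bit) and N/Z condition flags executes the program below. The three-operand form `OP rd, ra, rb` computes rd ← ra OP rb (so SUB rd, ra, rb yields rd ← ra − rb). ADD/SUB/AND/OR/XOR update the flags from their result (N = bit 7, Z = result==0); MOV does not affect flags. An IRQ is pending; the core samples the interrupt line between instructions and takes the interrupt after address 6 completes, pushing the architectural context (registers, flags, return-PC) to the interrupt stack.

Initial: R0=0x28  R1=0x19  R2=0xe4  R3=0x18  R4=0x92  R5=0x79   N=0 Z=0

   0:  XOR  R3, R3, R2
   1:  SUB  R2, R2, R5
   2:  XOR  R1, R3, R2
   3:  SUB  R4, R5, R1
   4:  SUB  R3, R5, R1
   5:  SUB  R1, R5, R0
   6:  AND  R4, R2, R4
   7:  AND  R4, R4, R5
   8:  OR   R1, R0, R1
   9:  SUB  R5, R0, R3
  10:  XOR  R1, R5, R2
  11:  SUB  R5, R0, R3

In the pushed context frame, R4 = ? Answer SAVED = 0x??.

after  0: R0=0x28 R1=0x19 R2=0xe4 R3=0xfc R4=0x92 R5=0x79  N=1 Z=0
after  1: R0=0x28 R1=0x19 R2=0x6b R3=0xfc R4=0x92 R5=0x79  N=0 Z=0
after  2: R0=0x28 R1=0x97 R2=0x6b R3=0xfc R4=0x92 R5=0x79  N=1 Z=0
after  3: R0=0x28 R1=0x97 R2=0x6b R3=0xfc R4=0xe2 R5=0x79  N=1 Z=0
after  4: R0=0x28 R1=0x97 R2=0x6b R3=0xe2 R4=0xe2 R5=0x79  N=1 Z=0
after  5: R0=0x28 R1=0x51 R2=0x6b R3=0xe2 R4=0xe2 R5=0x79  N=0 Z=0
after  6: R0=0x28 R1=0x51 R2=0x6b R3=0xe2 R4=0x62 R5=0x79  N=0 Z=0
-- IRQ taken; context saved, return-PC = 7 --

SAVED = 0x62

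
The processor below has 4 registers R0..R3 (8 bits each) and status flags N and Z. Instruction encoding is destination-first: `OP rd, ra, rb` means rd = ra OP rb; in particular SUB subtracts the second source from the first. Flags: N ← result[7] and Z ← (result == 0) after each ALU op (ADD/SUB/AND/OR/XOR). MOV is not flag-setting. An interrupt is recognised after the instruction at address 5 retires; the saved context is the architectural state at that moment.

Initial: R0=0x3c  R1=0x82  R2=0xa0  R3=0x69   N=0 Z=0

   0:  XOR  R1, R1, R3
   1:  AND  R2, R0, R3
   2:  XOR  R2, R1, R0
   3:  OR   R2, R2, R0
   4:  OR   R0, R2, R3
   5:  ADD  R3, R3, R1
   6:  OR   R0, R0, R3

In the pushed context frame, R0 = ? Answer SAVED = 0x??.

SAVED = 0xff

after  0: R0=0x3c R1=0xeb R2=0xa0 R3=0x69  N=1 Z=0
after  1: R0=0x3c R1=0xeb R2=0x28 R3=0x69  N=0 Z=0
after  2: R0=0x3c R1=0xeb R2=0xd7 R3=0x69  N=1 Z=0
after  3: R0=0x3c R1=0xeb R2=0xff R3=0x69  N=1 Z=0
after  4: R0=0xff R1=0xeb R2=0xff R3=0x69  N=1 Z=0
after  5: R0=0xff R1=0xeb R2=0xff R3=0x54  N=0 Z=0
-- IRQ taken; context saved, return-PC = 6 --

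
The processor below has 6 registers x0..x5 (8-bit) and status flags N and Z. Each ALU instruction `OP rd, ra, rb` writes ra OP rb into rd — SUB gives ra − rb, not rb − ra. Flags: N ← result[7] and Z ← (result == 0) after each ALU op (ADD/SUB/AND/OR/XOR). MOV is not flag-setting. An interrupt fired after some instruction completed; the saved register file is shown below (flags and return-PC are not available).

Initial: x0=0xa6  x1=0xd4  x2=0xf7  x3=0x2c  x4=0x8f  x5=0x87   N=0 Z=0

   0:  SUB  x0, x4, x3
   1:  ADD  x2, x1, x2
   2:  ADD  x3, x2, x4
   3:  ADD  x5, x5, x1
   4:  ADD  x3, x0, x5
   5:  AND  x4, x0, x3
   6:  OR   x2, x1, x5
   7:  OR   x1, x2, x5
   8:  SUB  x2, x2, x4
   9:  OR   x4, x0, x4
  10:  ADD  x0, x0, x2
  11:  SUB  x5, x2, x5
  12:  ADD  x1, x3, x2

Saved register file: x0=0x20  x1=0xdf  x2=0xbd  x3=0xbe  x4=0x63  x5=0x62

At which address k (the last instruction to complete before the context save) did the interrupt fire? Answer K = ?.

after  0: x0=0x63 x1=0xd4 x2=0xf7 x3=0x2c x4=0x8f x5=0x87  N=0 Z=0
after  1: x0=0x63 x1=0xd4 x2=0xcb x3=0x2c x4=0x8f x5=0x87  N=1 Z=0
after  2: x0=0x63 x1=0xd4 x2=0xcb x3=0x5a x4=0x8f x5=0x87  N=0 Z=0
after  3: x0=0x63 x1=0xd4 x2=0xcb x3=0x5a x4=0x8f x5=0x5b  N=0 Z=0
after  4: x0=0x63 x1=0xd4 x2=0xcb x3=0xbe x4=0x8f x5=0x5b  N=1 Z=0
after  5: x0=0x63 x1=0xd4 x2=0xcb x3=0xbe x4=0x22 x5=0x5b  N=0 Z=0
after  6: x0=0x63 x1=0xd4 x2=0xdf x3=0xbe x4=0x22 x5=0x5b  N=1 Z=0
after  7: x0=0x63 x1=0xdf x2=0xdf x3=0xbe x4=0x22 x5=0x5b  N=1 Z=0
after  8: x0=0x63 x1=0xdf x2=0xbd x3=0xbe x4=0x22 x5=0x5b  N=1 Z=0
after  9: x0=0x63 x1=0xdf x2=0xbd x3=0xbe x4=0x63 x5=0x5b  N=0 Z=0
after 10: x0=0x20 x1=0xdf x2=0xbd x3=0xbe x4=0x63 x5=0x5b  N=0 Z=0
after 11: x0=0x20 x1=0xdf x2=0xbd x3=0xbe x4=0x63 x5=0x62  N=0 Z=0
-- IRQ taken; context saved, return-PC = 12 --

K = 11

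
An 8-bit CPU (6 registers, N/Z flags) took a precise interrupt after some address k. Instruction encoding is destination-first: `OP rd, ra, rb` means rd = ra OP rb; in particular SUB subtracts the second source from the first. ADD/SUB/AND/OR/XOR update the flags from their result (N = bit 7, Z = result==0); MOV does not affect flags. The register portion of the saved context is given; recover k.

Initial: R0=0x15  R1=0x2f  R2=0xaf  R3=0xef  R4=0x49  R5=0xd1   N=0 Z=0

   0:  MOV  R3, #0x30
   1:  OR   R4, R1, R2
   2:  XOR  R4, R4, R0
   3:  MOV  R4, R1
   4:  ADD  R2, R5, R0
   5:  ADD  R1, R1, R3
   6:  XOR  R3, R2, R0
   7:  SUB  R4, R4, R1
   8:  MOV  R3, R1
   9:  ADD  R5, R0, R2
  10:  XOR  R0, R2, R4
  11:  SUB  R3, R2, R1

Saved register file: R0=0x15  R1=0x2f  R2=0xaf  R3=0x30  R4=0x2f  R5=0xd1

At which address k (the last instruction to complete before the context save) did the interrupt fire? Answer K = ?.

K = 3

after  0: R0=0x15 R1=0x2f R2=0xaf R3=0x30 R4=0x49 R5=0xd1  N=0 Z=0
after  1: R0=0x15 R1=0x2f R2=0xaf R3=0x30 R4=0xaf R5=0xd1  N=1 Z=0
after  2: R0=0x15 R1=0x2f R2=0xaf R3=0x30 R4=0xba R5=0xd1  N=1 Z=0
after  3: R0=0x15 R1=0x2f R2=0xaf R3=0x30 R4=0x2f R5=0xd1  N=1 Z=0
-- IRQ taken; context saved, return-PC = 4 --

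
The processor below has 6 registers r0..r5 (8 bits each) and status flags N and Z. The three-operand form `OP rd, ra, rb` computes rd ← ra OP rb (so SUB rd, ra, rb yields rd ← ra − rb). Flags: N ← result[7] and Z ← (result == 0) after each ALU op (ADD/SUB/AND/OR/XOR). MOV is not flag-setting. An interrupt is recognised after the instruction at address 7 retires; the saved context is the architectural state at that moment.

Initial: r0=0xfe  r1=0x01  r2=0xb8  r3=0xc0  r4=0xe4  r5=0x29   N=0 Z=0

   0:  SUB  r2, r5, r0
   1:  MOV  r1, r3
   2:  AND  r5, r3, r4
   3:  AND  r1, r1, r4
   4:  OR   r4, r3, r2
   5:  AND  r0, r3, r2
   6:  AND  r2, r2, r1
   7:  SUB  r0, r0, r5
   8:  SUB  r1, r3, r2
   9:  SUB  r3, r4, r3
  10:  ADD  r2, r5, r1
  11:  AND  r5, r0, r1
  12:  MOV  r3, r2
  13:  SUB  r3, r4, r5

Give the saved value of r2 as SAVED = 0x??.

SAVED = 0x00

after  0: r0=0xfe r1=0x01 r2=0x2b r3=0xc0 r4=0xe4 r5=0x29  N=0 Z=0
after  1: r0=0xfe r1=0xc0 r2=0x2b r3=0xc0 r4=0xe4 r5=0x29  N=0 Z=0
after  2: r0=0xfe r1=0xc0 r2=0x2b r3=0xc0 r4=0xe4 r5=0xc0  N=1 Z=0
after  3: r0=0xfe r1=0xc0 r2=0x2b r3=0xc0 r4=0xe4 r5=0xc0  N=1 Z=0
after  4: r0=0xfe r1=0xc0 r2=0x2b r3=0xc0 r4=0xeb r5=0xc0  N=1 Z=0
after  5: r0=0x00 r1=0xc0 r2=0x2b r3=0xc0 r4=0xeb r5=0xc0  N=0 Z=1
after  6: r0=0x00 r1=0xc0 r2=0x00 r3=0xc0 r4=0xeb r5=0xc0  N=0 Z=1
after  7: r0=0x40 r1=0xc0 r2=0x00 r3=0xc0 r4=0xeb r5=0xc0  N=0 Z=0
-- IRQ taken; context saved, return-PC = 8 --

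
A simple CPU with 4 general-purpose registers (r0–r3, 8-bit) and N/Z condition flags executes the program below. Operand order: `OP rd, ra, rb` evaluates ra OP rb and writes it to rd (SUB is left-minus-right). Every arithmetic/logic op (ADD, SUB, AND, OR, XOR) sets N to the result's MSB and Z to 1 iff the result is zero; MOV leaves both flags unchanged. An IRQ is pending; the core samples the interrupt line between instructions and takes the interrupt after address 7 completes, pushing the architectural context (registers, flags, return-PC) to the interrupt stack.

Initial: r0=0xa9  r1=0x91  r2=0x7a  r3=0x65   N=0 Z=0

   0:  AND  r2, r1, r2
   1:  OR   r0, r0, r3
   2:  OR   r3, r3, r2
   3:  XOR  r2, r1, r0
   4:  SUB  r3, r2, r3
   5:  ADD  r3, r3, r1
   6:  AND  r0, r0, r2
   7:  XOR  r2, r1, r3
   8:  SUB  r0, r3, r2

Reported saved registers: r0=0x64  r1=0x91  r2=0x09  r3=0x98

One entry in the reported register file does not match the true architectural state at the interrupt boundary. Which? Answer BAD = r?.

after  0: r0=0xa9 r1=0x91 r2=0x10 r3=0x65  N=0 Z=0
after  1: r0=0xed r1=0x91 r2=0x10 r3=0x65  N=1 Z=0
after  2: r0=0xed r1=0x91 r2=0x10 r3=0x75  N=0 Z=0
after  3: r0=0xed r1=0x91 r2=0x7c r3=0x75  N=0 Z=0
after  4: r0=0xed r1=0x91 r2=0x7c r3=0x07  N=0 Z=0
after  5: r0=0xed r1=0x91 r2=0x7c r3=0x98  N=1 Z=0
after  6: r0=0x6c r1=0x91 r2=0x7c r3=0x98  N=0 Z=0
after  7: r0=0x6c r1=0x91 r2=0x09 r3=0x98  N=0 Z=0
-- IRQ taken; context saved, return-PC = 8 --
mismatch: r0: reported 0x64 vs actual 0x6c

BAD = r0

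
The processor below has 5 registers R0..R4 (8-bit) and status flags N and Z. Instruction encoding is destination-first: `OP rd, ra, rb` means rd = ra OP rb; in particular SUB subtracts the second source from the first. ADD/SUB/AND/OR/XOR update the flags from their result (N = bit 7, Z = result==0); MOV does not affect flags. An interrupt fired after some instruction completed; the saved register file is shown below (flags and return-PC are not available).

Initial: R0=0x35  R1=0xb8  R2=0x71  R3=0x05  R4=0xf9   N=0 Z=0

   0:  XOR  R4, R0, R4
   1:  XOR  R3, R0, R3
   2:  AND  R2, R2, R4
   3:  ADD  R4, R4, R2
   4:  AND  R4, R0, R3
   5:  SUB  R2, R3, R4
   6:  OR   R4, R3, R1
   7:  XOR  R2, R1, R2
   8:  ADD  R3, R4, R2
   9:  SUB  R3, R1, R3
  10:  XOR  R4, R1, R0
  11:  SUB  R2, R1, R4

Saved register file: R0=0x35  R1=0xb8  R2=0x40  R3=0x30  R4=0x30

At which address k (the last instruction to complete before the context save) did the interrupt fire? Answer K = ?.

after  0: R0=0x35 R1=0xb8 R2=0x71 R3=0x05 R4=0xcc  N=1 Z=0
after  1: R0=0x35 R1=0xb8 R2=0x71 R3=0x30 R4=0xcc  N=0 Z=0
after  2: R0=0x35 R1=0xb8 R2=0x40 R3=0x30 R4=0xcc  N=0 Z=0
after  3: R0=0x35 R1=0xb8 R2=0x40 R3=0x30 R4=0x0c  N=0 Z=0
after  4: R0=0x35 R1=0xb8 R2=0x40 R3=0x30 R4=0x30  N=0 Z=0
-- IRQ taken; context saved, return-PC = 5 --

K = 4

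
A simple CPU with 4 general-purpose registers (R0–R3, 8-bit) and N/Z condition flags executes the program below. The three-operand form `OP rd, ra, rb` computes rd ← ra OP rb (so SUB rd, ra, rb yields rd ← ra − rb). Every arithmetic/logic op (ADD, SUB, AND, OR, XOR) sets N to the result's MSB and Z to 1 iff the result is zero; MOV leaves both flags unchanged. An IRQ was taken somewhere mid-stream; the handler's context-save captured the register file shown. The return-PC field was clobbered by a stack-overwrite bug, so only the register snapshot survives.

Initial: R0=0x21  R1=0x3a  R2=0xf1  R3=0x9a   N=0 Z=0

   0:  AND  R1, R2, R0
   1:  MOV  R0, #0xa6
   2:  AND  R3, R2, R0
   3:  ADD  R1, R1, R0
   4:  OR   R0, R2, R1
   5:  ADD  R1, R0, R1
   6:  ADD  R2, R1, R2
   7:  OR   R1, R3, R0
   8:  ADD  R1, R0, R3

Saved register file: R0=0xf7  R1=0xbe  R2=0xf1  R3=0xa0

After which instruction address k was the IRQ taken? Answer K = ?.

after  0: R0=0x21 R1=0x21 R2=0xf1 R3=0x9a  N=0 Z=0
after  1: R0=0xa6 R1=0x21 R2=0xf1 R3=0x9a  N=0 Z=0
after  2: R0=0xa6 R1=0x21 R2=0xf1 R3=0xa0  N=1 Z=0
after  3: R0=0xa6 R1=0xc7 R2=0xf1 R3=0xa0  N=1 Z=0
after  4: R0=0xf7 R1=0xc7 R2=0xf1 R3=0xa0  N=1 Z=0
after  5: R0=0xf7 R1=0xbe R2=0xf1 R3=0xa0  N=1 Z=0
-- IRQ taken; context saved, return-PC = 6 --

K = 5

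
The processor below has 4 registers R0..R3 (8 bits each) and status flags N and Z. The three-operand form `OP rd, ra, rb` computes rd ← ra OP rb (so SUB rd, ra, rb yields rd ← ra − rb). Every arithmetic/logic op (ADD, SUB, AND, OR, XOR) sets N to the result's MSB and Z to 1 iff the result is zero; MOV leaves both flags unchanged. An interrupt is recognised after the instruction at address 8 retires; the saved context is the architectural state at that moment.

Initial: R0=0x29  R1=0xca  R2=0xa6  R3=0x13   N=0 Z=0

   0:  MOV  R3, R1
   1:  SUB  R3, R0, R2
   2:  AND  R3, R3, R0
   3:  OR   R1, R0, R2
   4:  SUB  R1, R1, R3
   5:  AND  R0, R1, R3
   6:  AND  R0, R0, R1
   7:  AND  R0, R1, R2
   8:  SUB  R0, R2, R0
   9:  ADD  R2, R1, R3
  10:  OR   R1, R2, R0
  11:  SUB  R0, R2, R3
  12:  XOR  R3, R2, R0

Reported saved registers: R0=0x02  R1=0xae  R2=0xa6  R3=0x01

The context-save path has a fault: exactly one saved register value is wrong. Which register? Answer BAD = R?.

BAD = R0

after  0: R0=0x29 R1=0xca R2=0xa6 R3=0xca  N=0 Z=0
after  1: R0=0x29 R1=0xca R2=0xa6 R3=0x83  N=1 Z=0
after  2: R0=0x29 R1=0xca R2=0xa6 R3=0x01  N=0 Z=0
after  3: R0=0x29 R1=0xaf R2=0xa6 R3=0x01  N=1 Z=0
after  4: R0=0x29 R1=0xae R2=0xa6 R3=0x01  N=1 Z=0
after  5: R0=0x00 R1=0xae R2=0xa6 R3=0x01  N=0 Z=1
after  6: R0=0x00 R1=0xae R2=0xa6 R3=0x01  N=0 Z=1
after  7: R0=0xa6 R1=0xae R2=0xa6 R3=0x01  N=1 Z=0
after  8: R0=0x00 R1=0xae R2=0xa6 R3=0x01  N=0 Z=1
-- IRQ taken; context saved, return-PC = 9 --
mismatch: R0: reported 0x02 vs actual 0x00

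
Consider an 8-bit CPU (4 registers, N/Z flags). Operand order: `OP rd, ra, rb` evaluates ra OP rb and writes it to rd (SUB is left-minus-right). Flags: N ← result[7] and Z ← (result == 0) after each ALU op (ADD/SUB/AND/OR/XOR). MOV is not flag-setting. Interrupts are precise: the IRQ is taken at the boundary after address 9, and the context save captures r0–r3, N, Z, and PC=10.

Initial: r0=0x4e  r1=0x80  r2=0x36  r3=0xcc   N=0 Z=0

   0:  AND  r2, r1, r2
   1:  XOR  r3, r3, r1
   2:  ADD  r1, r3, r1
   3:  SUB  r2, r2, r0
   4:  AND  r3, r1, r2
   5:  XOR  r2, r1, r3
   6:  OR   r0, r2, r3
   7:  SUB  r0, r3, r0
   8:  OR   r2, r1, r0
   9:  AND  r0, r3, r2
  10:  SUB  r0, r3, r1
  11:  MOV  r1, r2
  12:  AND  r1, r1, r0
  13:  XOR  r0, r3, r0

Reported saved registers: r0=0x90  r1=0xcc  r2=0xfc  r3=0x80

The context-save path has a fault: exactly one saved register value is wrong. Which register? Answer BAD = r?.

BAD = r0

after  0: r0=0x4e r1=0x80 r2=0x00 r3=0xcc  N=0 Z=1
after  1: r0=0x4e r1=0x80 r2=0x00 r3=0x4c  N=0 Z=0
after  2: r0=0x4e r1=0xcc r2=0x00 r3=0x4c  N=1 Z=0
after  3: r0=0x4e r1=0xcc r2=0xb2 r3=0x4c  N=1 Z=0
after  4: r0=0x4e r1=0xcc r2=0xb2 r3=0x80  N=1 Z=0
after  5: r0=0x4e r1=0xcc r2=0x4c r3=0x80  N=0 Z=0
after  6: r0=0xcc r1=0xcc r2=0x4c r3=0x80  N=1 Z=0
after  7: r0=0xb4 r1=0xcc r2=0x4c r3=0x80  N=1 Z=0
after  8: r0=0xb4 r1=0xcc r2=0xfc r3=0x80  N=1 Z=0
after  9: r0=0x80 r1=0xcc r2=0xfc r3=0x80  N=1 Z=0
-- IRQ taken; context saved, return-PC = 10 --
mismatch: r0: reported 0x90 vs actual 0x80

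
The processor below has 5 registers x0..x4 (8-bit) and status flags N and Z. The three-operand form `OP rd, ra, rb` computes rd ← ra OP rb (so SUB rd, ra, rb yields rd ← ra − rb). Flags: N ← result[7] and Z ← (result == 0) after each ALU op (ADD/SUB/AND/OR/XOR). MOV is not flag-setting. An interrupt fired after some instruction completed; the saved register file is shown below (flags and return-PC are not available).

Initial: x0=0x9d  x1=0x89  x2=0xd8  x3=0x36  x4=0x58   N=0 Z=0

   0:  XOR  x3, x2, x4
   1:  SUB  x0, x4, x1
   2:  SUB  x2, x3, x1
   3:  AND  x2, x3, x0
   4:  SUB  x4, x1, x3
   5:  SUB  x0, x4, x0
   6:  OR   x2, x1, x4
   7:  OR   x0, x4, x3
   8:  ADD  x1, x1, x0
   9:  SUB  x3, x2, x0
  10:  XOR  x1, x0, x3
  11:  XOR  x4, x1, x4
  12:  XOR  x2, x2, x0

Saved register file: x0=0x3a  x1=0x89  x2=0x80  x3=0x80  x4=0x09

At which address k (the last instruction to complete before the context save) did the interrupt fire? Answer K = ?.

K = 5

after  0: x0=0x9d x1=0x89 x2=0xd8 x3=0x80 x4=0x58  N=1 Z=0
after  1: x0=0xcf x1=0x89 x2=0xd8 x3=0x80 x4=0x58  N=1 Z=0
after  2: x0=0xcf x1=0x89 x2=0xf7 x3=0x80 x4=0x58  N=1 Z=0
after  3: x0=0xcf x1=0x89 x2=0x80 x3=0x80 x4=0x58  N=1 Z=0
after  4: x0=0xcf x1=0x89 x2=0x80 x3=0x80 x4=0x09  N=0 Z=0
after  5: x0=0x3a x1=0x89 x2=0x80 x3=0x80 x4=0x09  N=0 Z=0
-- IRQ taken; context saved, return-PC = 6 --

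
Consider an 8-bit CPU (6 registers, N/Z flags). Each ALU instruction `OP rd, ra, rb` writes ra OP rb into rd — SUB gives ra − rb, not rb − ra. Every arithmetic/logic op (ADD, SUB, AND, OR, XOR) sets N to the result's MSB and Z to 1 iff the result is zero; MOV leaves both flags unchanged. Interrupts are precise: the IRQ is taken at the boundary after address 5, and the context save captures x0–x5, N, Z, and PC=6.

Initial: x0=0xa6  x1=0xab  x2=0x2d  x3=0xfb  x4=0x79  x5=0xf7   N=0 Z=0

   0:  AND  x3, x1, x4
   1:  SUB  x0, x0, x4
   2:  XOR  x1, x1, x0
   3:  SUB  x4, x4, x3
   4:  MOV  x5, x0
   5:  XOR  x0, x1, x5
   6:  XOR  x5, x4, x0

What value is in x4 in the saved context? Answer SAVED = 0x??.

SAVED = 0x50

after  0: x0=0xa6 x1=0xab x2=0x2d x3=0x29 x4=0x79 x5=0xf7  N=0 Z=0
after  1: x0=0x2d x1=0xab x2=0x2d x3=0x29 x4=0x79 x5=0xf7  N=0 Z=0
after  2: x0=0x2d x1=0x86 x2=0x2d x3=0x29 x4=0x79 x5=0xf7  N=1 Z=0
after  3: x0=0x2d x1=0x86 x2=0x2d x3=0x29 x4=0x50 x5=0xf7  N=0 Z=0
after  4: x0=0x2d x1=0x86 x2=0x2d x3=0x29 x4=0x50 x5=0x2d  N=0 Z=0
after  5: x0=0xab x1=0x86 x2=0x2d x3=0x29 x4=0x50 x5=0x2d  N=1 Z=0
-- IRQ taken; context saved, return-PC = 6 --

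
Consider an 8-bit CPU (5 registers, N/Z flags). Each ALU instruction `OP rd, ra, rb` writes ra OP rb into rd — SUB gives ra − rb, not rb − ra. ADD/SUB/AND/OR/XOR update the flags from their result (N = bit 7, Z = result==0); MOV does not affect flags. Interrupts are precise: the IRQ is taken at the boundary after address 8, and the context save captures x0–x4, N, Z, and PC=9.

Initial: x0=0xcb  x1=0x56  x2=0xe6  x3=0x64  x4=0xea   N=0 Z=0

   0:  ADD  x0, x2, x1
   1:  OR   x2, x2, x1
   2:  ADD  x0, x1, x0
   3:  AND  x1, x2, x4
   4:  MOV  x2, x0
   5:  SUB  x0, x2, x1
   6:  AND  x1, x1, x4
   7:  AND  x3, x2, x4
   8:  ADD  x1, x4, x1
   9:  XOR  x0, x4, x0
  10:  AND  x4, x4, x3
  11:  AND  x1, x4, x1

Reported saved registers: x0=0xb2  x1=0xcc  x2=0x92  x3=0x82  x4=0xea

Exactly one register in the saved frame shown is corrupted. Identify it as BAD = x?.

after  0: x0=0x3c x1=0x56 x2=0xe6 x3=0x64 x4=0xea  N=0 Z=0
after  1: x0=0x3c x1=0x56 x2=0xf6 x3=0x64 x4=0xea  N=1 Z=0
after  2: x0=0x92 x1=0x56 x2=0xf6 x3=0x64 x4=0xea  N=1 Z=0
after  3: x0=0x92 x1=0xe2 x2=0xf6 x3=0x64 x4=0xea  N=1 Z=0
after  4: x0=0x92 x1=0xe2 x2=0x92 x3=0x64 x4=0xea  N=1 Z=0
after  5: x0=0xb0 x1=0xe2 x2=0x92 x3=0x64 x4=0xea  N=1 Z=0
after  6: x0=0xb0 x1=0xe2 x2=0x92 x3=0x64 x4=0xea  N=1 Z=0
after  7: x0=0xb0 x1=0xe2 x2=0x92 x3=0x82 x4=0xea  N=1 Z=0
after  8: x0=0xb0 x1=0xcc x2=0x92 x3=0x82 x4=0xea  N=1 Z=0
-- IRQ taken; context saved, return-PC = 9 --
mismatch: x0: reported 0xb2 vs actual 0xb0

BAD = x0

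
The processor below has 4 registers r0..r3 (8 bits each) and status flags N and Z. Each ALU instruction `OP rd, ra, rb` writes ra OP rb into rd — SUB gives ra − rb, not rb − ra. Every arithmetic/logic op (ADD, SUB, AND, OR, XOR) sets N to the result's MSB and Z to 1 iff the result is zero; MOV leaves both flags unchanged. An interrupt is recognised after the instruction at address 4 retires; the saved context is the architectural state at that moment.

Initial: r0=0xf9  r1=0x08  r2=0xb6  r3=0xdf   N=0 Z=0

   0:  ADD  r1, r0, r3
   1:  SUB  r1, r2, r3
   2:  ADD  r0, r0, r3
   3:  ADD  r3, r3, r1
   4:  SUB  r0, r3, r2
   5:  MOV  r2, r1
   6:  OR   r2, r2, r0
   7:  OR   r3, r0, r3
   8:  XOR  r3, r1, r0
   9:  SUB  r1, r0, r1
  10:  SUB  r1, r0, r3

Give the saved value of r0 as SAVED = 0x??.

SAVED = 0x00

after  0: r0=0xf9 r1=0xd8 r2=0xb6 r3=0xdf  N=1 Z=0
after  1: r0=0xf9 r1=0xd7 r2=0xb6 r3=0xdf  N=1 Z=0
after  2: r0=0xd8 r1=0xd7 r2=0xb6 r3=0xdf  N=1 Z=0
after  3: r0=0xd8 r1=0xd7 r2=0xb6 r3=0xb6  N=1 Z=0
after  4: r0=0x00 r1=0xd7 r2=0xb6 r3=0xb6  N=0 Z=1
-- IRQ taken; context saved, return-PC = 5 --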